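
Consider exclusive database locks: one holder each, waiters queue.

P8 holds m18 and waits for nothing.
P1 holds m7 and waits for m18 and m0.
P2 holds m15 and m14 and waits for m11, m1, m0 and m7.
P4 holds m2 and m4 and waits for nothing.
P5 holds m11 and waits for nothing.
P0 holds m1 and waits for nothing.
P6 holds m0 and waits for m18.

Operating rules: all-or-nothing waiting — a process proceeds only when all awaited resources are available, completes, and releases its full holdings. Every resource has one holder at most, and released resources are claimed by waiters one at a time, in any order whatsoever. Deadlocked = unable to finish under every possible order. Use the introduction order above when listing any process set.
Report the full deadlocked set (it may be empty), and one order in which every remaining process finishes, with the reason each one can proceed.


The deadlocked set is empty.
Key observation: although several processes wait, no cycle exists — each chain bottoms out at a free runner.
The rest can finish in the order P8, P0, P6, P5, P4, P1, P2.
Walking it through:
  P8: no waits; runs immediately, freeing m18
  P0: no waits; runs immediately, freeing m1
  P6 waits on m18 — all released -> runs and releases m0
  P5: no waits; runs immediately, freeing m11
  P4: no waits; runs immediately, freeing m2 and m4
  P1 waits on m18 and m0 — all released -> runs and releases m7
  P2 waits on m11, m1, m0 and m7 — all released -> runs and releases m15 and m14


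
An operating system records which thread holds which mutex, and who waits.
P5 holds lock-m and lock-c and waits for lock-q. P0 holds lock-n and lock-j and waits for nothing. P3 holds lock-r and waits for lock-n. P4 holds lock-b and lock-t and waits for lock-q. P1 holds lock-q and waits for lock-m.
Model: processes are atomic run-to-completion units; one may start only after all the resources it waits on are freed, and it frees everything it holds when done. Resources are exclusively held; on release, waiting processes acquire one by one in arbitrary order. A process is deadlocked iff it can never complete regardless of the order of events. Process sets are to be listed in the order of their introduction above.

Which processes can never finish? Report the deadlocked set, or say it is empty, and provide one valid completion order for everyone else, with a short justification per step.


Deadlocked: P5, P4 and P1.
Key observation: nobody on the ring P5 -> P1 -> P5 can start until another member finishes, which never happens; P4 waits into the deadlock from upstream.
The rest can finish in the order P0, P3.
Step-by-step check:
  P0: no waits; runs immediately, freeing lock-n and lock-j
  P3: everything it awaited (lock-n) is free; runs, freeing lock-r


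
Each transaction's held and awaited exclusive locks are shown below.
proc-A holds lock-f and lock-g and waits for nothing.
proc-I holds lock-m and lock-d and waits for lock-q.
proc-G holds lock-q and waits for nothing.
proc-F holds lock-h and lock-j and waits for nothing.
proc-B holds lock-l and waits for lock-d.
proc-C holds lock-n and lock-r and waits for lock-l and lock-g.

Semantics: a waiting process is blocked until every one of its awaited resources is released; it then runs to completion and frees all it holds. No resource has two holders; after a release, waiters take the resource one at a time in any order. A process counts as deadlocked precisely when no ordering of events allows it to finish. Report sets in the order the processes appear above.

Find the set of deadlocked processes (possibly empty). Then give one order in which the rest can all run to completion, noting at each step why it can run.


Nothing here is deadlocked.
Key observation: all waits point, directly or indirectly, at processes that can finish, so nothing is permanently blocked.
A valid finishing order for the others: proc-G, proc-F, proc-A, proc-I, proc-B, proc-C.
Verifying each step:
  run proc-G (it waits on nothing); releases lock-q
  run proc-F (it waits on nothing); releases lock-h and lock-j
  run proc-A (it waits on nothing); releases lock-f and lock-g
  run proc-I (all its waits — lock-q — are resolved); releases lock-m and lock-d
  run proc-B (all its waits — lock-d — are resolved); releases lock-l
  run proc-C (all its waits — lock-l and lock-g — are resolved); releases lock-n and lock-r


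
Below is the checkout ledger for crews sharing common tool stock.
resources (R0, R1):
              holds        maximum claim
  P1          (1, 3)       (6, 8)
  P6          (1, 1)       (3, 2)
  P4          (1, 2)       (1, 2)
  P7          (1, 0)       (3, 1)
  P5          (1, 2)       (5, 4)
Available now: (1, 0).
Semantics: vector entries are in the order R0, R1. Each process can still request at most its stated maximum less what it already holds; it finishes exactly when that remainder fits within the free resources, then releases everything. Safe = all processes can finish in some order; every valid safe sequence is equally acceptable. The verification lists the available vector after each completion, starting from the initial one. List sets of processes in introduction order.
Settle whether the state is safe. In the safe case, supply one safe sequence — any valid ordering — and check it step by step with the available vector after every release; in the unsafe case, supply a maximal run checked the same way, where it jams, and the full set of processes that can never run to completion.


SAFE, for example via the order P4, P7, P6, P5, P1.
Key observation: the first exact fit in this order is P7 — it needs (2, 1) with (2, 2) free, meeting a requested resource to the last unit.
Check, step by step:
  pool = (1, 0)
  run P4 (needs (0, 0), free (1, 0)); after release of (1, 2) the pool is (2, 2)
  run P7 (needs (2, 1), free (2, 2)); after release of (1, 0) the pool is (3, 2)
  run P6 (needs (2, 1), free (3, 2)); after release of (1, 1) the pool is (4, 3)
  run P5 (needs (4, 2), free (4, 3)); after release of (1, 2) the pool is (5, 5)
  run P1 (needs (5, 5), free (5, 5)); after release of (1, 3) the pool is (6, 8)


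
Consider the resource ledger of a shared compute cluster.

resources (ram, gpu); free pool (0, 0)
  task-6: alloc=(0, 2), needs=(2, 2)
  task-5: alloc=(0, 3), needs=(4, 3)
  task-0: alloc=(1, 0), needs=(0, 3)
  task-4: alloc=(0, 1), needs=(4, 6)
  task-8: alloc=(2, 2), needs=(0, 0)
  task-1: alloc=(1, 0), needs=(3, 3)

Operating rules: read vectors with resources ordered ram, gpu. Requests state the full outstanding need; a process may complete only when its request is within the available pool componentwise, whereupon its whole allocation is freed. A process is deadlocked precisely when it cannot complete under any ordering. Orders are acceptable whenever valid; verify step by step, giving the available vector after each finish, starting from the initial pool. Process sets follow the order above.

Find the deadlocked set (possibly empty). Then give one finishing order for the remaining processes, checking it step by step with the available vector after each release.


No process is deadlocked.
Key observation: task-8 fits the free pool immediately, and its release cascades until everyone finishes.
A valid finishing order for the others: task-8, task-6, task-0, task-1, task-5, task-4. Check, step by step:
  pool = (0, 0)
  run task-8 (needs (0, 0), free (0, 0)); after release of (2, 2) the pool is (2, 2)
  run task-6 (needs (2, 2), free (2, 2)); after release of (0, 2) the pool is (2, 4)
  run task-0 (needs (0, 3), free (2, 4)); after release of (1, 0) the pool is (3, 4)
  run task-1 (needs (3, 3), free (3, 4)); after release of (1, 0) the pool is (4, 4)
  run task-5 (needs (4, 3), free (4, 4)); after release of (0, 3) the pool is (4, 7)
  run task-4 (needs (4, 6), free (4, 7)); after release of (0, 1) the pool is (4, 8)


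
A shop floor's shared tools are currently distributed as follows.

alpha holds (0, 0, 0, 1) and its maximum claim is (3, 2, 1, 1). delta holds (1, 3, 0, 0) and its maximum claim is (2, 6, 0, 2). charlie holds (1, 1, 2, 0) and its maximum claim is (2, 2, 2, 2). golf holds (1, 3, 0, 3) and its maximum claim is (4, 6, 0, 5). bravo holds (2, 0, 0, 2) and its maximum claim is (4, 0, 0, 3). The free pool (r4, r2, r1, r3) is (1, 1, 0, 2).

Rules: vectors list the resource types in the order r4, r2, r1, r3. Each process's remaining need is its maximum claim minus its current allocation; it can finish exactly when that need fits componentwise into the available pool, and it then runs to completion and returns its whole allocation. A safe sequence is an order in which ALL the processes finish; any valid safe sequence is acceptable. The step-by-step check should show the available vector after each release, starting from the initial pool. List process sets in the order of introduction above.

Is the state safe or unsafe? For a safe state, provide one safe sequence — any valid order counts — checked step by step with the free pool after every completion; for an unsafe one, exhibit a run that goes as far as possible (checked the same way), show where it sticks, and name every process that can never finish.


UNSAFE.
Key observation: no order helps: past charlie, bravo, alpha, the free pool tops out at (4, 2, 2, 5), below what each blocked process needs in r2.
Going as far as possible: charlie, bravo, alpha; after that, nothing fits. Walking it through:
  pool = (1, 1, 0, 2)
  charlie: need (1, 1, 0, 2) fits (1, 1, 0, 2); releases (1, 1, 2, 0), pool now (2, 2, 2, 2)
  bravo: need (2, 0, 0, 1) fits (2, 2, 2, 2); releases (2, 0, 0, 2), pool now (4, 2, 2, 4)
  alpha: need (3, 2, 1, 0) fits (4, 2, 2, 4); releases (0, 0, 0, 1), pool now (4, 2, 2, 5)
  blocked: delta wants (1, 3, 0, 2), pool (4, 2, 2, 5) — not enough r2
  blocked: golf wants (3, 3, 0, 2), pool (4, 2, 2, 5) — not enough r2
Never able to finish: delta and golf.


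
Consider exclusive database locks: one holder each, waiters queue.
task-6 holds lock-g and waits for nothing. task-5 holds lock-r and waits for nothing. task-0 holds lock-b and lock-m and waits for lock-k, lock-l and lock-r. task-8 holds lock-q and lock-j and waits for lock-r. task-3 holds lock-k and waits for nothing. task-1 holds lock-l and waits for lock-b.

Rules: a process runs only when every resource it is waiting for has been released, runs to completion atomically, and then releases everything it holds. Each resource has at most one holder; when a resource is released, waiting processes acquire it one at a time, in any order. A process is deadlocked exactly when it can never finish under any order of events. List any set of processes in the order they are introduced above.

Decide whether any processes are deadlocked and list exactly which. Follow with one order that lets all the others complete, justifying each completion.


Deadlocked set: task-0 and task-1.
Key observation: the waits loop around task-0 -> task-1 -> task-0 with no way out; no other process is dragged down with it.
The rest can finish in the order task-3, task-5, task-8, task-6.
Step-by-step check:
  task-3 waits on nothing -> runs at once and releases lock-k
  task-5 waits on nothing -> runs at once and releases lock-r
  task-8 waits on lock-r — all released -> runs and releases lock-q and lock-j
  task-6 waits on nothing -> runs at once and releases lock-g


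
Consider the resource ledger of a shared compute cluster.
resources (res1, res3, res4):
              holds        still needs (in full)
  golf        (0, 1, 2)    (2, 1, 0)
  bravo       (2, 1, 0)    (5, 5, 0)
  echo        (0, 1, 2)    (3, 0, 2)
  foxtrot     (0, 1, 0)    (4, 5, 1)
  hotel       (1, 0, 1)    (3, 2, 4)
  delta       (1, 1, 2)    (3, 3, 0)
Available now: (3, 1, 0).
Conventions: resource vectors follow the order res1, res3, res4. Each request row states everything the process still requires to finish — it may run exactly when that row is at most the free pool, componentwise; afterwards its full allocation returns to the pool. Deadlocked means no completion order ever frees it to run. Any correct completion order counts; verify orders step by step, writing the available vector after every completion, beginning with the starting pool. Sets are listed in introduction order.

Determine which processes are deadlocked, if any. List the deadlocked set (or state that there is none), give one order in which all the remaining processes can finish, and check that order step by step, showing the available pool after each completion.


Deadlocked: bravo and foxtrot.
Key observation: after golf, echo, hotel, delta complete, (5, 4, 7) is the best the pool ever gets, yet each leftover process wants more res3.
A valid finishing order for the others: golf, echo, hotel, delta. Walking it through:
  pool = (3, 1, 0)
  run golf (needs (2, 1, 0), free (3, 1, 0)); after release of (0, 1, 2) the pool is (3, 2, 2)
  run echo (needs (3, 0, 2), free (3, 2, 2)); after release of (0, 1, 2) the pool is (3, 3, 4)
  run hotel (needs (3, 2, 4), free (3, 3, 4)); after release of (1, 0, 1) the pool is (4, 3, 5)
  run delta (needs (3, 3, 0), free (4, 3, 5)); after release of (1, 1, 2) the pool is (5, 4, 7)
None of the blocked processes ever fits:
  blocked: bravo wants (5, 5, 0), pool (5, 4, 7) — not enough res3
  blocked: foxtrot wants (4, 5, 1), pool (5, 4, 7) — not enough res3


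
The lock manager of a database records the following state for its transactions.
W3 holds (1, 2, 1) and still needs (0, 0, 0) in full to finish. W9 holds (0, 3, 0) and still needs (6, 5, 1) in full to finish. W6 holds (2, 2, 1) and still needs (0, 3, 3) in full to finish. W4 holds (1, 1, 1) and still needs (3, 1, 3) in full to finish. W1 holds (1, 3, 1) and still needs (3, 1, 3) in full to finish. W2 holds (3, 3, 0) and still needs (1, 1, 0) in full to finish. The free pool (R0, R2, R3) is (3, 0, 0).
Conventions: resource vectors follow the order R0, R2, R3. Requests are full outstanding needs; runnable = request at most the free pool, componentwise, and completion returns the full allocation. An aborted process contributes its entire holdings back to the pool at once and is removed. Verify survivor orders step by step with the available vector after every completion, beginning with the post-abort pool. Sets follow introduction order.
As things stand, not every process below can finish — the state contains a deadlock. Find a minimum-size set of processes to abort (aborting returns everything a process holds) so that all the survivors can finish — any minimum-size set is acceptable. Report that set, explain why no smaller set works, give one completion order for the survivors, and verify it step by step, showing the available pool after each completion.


The answer: abort W6 and W4.
Key observation: the deadlocked W1 becomes finishable only because W6 and W4 released (3, 3, 2); it completes at step 4 below.
No one abort is enough; case by case: W3 alone leaves W6 blocked (short on R3); W9 alone leaves W6 blocked (short on R3); W6 alone leaves W4 blocked (short on R3); W4 alone leaves W6 blocked (short on R3); W1 alone leaves W6 blocked (short on R3); W2 alone leaves W6 blocked (short on R3).
One survivor order: W2, W9, W3, W1. Walking it through (post-abort pool first):
  pool = (6, 3, 2)
  run W2 (needs (1, 1, 0), free (6, 3, 2)); after release of (3, 3, 0) the pool is (9, 6, 2)
  run W9 (needs (6, 5, 1), free (9, 6, 2)); after release of (0, 3, 0) the pool is (9, 9, 2)
  run W3 (needs (0, 0, 0), free (9, 9, 2)); after release of (1, 2, 1) the pool is (10, 11, 3)
  run W1 (needs (3, 1, 3), free (10, 11, 3)); after release of (1, 3, 1) the pool is (11, 14, 4)


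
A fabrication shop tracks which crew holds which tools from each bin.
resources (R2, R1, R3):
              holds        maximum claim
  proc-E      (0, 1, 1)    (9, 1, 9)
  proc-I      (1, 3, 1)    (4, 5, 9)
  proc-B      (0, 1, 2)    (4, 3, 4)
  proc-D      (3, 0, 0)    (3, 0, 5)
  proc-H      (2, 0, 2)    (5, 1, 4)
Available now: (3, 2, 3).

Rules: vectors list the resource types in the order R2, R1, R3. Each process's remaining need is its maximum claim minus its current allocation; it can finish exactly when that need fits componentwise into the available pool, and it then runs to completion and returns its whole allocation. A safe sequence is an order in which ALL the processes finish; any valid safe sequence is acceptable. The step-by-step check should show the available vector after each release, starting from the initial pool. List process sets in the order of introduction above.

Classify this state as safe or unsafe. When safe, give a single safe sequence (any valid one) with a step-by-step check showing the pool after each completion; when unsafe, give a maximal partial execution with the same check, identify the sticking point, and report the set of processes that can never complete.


The state is UNSAFE.
Key observation: no order helps: past proc-H, proc-B, proc-D, the free pool tops out at (8, 3, 7), below what each blocked process needs in R3.
Going as far as possible: proc-H, proc-B, proc-D; after that, nothing fits. Check, step by step:
  pool = (3, 2, 3)
  run proc-H (needs (3, 1, 2), free (3, 2, 3)); after release of (2, 0, 2) the pool is (5, 2, 5)
  run proc-B (needs (4, 2, 2), free (5, 2, 5)); after release of (0, 1, 2) the pool is (5, 3, 7)
  run proc-D (needs (0, 0, 5), free (5, 3, 7)); after release of (3, 0, 0) the pool is (8, 3, 7)
  proc-E cannot run: need (9, 0, 8) vs free (8, 3, 7) (insufficient R2 and R3)
  proc-I cannot run: need (3, 2, 8) vs free (8, 3, 7) (insufficient R3)
Permanently blocked: proc-E and proc-I.


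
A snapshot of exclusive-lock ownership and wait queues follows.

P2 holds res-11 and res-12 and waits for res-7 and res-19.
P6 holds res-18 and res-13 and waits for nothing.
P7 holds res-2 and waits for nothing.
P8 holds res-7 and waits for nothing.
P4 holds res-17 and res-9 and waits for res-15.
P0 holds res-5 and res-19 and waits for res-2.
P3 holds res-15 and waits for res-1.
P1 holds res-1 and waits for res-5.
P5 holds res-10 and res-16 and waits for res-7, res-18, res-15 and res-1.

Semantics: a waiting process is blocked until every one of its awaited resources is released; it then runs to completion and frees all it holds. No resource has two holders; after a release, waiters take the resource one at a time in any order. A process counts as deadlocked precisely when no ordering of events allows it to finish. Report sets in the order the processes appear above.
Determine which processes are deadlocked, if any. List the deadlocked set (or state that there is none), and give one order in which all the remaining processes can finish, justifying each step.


No process is deadlocked.
Key observation: although several processes wait, no cycle exists — each chain bottoms out at a free runner.
The rest can finish in the order P6, P7, P0, P8, P1, P3, P2, P4, P5.
Step-by-step check:
  P6: no waits; runs immediately, freeing res-18 and res-13
  P7: no waits; runs immediately, freeing res-2
  run P0 (all its waits — res-2 — are resolved); releases res-5 and res-19
  P8: no waits; runs immediately, freeing res-7
  run P1 (all its waits — res-5 — are resolved); releases res-1
  run P3 (all its waits — res-1 — are resolved); releases res-15
  run P2 (all its waits — res-7 and res-19 — are resolved); releases res-11 and res-12
  run P4 (all its waits — res-15 — are resolved); releases res-17 and res-9
  run P5 (all its waits — res-7, res-18, res-15 and res-1 — are resolved); releases res-10 and res-16


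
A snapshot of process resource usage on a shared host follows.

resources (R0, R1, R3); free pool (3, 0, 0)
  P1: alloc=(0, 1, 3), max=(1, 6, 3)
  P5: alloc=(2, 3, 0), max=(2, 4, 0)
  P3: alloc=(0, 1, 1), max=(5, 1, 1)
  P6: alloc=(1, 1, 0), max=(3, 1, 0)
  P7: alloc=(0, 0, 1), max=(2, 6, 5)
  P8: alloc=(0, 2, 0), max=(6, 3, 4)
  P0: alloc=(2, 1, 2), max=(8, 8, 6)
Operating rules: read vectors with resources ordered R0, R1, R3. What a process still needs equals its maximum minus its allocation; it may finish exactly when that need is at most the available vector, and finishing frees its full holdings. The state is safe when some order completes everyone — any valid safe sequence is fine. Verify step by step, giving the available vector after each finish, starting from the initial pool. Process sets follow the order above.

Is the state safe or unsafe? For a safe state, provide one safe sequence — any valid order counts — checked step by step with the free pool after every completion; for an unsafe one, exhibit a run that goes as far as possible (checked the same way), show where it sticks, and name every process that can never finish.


SAFE. One safe sequence: P6, P5, P3, P1, P8, P7, P0.
Key observation: P5 marks the first exact bind of the order: its need (0, 1, 0) fits the free (4, 1, 0) with zero slack on a requested resource.
Verifying each step:
  pool = (3, 0, 0)
  P6: need (2, 0, 0) fits (3, 0, 0); releases (1, 1, 0), pool now (4, 1, 0)
  P5: need (0, 1, 0) fits (4, 1, 0); releases (2, 3, 0), pool now (6, 4, 0)
  P3: need (5, 0, 0) fits (6, 4, 0); releases (0, 1, 1), pool now (6, 5, 1)
  P1: need (1, 5, 0) fits (6, 5, 1); releases (0, 1, 3), pool now (6, 6, 4)
  P8: need (6, 1, 4) fits (6, 6, 4); releases (0, 2, 0), pool now (6, 8, 4)
  P7: need (2, 6, 4) fits (6, 8, 4); releases (0, 0, 1), pool now (6, 8, 5)
  P0: need (6, 7, 4) fits (6, 8, 5); releases (2, 1, 2), pool now (8, 9, 7)


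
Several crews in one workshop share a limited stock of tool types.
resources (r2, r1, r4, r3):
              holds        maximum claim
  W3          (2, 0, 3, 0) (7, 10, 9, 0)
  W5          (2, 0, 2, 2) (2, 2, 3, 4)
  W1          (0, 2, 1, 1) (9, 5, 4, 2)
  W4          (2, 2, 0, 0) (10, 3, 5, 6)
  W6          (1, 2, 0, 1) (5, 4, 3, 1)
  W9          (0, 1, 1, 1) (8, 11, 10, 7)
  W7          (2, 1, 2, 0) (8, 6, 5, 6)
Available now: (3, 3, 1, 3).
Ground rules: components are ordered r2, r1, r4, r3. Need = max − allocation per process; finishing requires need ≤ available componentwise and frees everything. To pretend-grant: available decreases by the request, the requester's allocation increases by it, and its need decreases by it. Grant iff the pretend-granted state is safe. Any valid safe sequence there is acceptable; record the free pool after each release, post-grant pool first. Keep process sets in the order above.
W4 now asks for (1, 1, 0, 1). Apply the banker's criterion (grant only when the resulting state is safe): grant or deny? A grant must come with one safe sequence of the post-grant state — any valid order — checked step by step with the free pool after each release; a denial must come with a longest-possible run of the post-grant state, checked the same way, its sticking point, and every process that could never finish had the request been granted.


DENY — the pretend-granted state is unsafe.
Key observation: after W5, W6 the pool peaks at (5, 4, 3, 5), and each blocked process is short somewhere: W3 on r1, r4; W1 on r2; W4 on r2, r4; W9 on r2, r1, r4, r3; W7 on r2, r1, r3.
After a pretend grant, a maximal execution: W5, W6 — then nothing else fits. Walking it through:
  pool = (2, 2, 1, 2)
  run W5 (needs (0, 2, 1, 2), free (2, 2, 1, 2)); after release of (2, 0, 2, 2) the pool is (4, 2, 3, 4)
  run W6 (needs (4, 2, 3, 0), free (4, 2, 3, 4)); after release of (1, 2, 0, 1) the pool is (5, 4, 3, 5)
  W3 still needs (5, 10, 6, 0) but only (5, 4, 3, 5) is free — short on r1 and r4
  W1 still needs (9, 3, 3, 1) but only (5, 4, 3, 5) is free — short on r2
  W4 still needs (7, 0, 5, 5) but only (5, 4, 3, 5) is free — short on r2 and r4
  W9 still needs (8, 10, 9, 6) but only (5, 4, 3, 5) is free — short on r2, r1, r4 and r3
  W7 still needs (6, 5, 3, 6) but only (5, 4, 3, 5) is free — short on r2, r1 and r3
Post-grant, the permanently blocked set is W3, W1, W4, W9 and W7.


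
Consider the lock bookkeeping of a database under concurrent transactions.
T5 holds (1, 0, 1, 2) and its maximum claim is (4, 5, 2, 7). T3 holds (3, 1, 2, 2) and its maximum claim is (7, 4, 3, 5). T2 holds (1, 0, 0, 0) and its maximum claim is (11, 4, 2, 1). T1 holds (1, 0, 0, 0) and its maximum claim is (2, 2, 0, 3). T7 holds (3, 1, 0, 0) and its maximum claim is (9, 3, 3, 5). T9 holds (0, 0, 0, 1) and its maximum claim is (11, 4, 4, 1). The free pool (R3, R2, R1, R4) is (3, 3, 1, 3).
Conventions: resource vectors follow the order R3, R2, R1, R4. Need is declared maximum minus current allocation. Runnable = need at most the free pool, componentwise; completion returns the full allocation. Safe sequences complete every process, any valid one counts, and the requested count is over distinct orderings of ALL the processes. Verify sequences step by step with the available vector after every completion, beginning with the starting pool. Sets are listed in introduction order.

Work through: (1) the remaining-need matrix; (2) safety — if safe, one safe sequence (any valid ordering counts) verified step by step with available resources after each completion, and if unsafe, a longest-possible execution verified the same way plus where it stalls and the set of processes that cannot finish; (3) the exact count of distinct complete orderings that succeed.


(1) Remaining need (order R3, R2, R1, R4):
  T5: (3, 5, 1, 5)
  T3: (4, 3, 1, 3)
  T2: (10, 4, 2, 1)
  T1: (1, 2, 0, 3)
  T7: (6, 2, 3, 5)
  T9: (11, 4, 4, 0)
(2) SAFE — a valid safe sequence is T1, T3, T7, T5, T2, T9.
Key observation: reading the order forward, T1 is the first process whose need (1, 2, 0, 3) meets the free pool (3, 3, 1, 3) exactly on a resource it requests.
Step-by-step check:
  pool = (3, 3, 1, 3)
  T1 needs (1, 2, 0, 3) <= (3, 3, 1, 3) -> finishes; pool += (1, 0, 0, 0) = (4, 3, 1, 3)
  T3 needs (4, 3, 1, 3) <= (4, 3, 1, 3) -> finishes; pool += (3, 1, 2, 2) = (7, 4, 3, 5)
  T7 needs (6, 2, 3, 5) <= (7, 4, 3, 5) -> finishes; pool += (3, 1, 0, 0) = (10, 5, 3, 5)
  T5 needs (3, 5, 1, 5) <= (10, 5, 3, 5) -> finishes; pool += (1, 0, 1, 2) = (11, 5, 4, 7)
  T2 needs (10, 4, 2, 1) <= (11, 5, 4, 7) -> finishes; pool += (1, 0, 0, 0) = (12, 5, 4, 7)
  T9 needs (11, 4, 4, 0) <= (12, 5, 4, 7) -> finishes; pool += (0, 0, 0, 1) = (12, 5, 4, 8)
(3) The exact count: 3 of the possible complete orderings are safe sequences.


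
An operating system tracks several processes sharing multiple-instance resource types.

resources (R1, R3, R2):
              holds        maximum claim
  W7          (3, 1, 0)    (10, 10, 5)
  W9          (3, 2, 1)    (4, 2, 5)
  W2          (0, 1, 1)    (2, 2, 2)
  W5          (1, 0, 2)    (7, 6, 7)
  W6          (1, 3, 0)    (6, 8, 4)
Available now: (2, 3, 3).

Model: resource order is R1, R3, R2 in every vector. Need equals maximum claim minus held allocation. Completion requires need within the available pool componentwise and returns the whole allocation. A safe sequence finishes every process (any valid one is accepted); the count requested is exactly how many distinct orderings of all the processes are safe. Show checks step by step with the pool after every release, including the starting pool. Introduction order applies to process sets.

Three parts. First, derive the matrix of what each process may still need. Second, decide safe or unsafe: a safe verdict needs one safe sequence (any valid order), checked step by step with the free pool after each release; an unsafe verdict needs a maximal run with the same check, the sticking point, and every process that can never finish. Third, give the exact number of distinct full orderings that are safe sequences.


(1) Remaining need (order R1, R3, R2):
  W7: (7, 9, 5)
  W9: (1, 0, 4)
  W2: (2, 1, 1)
  W5: (6, 6, 5)
  W6: (5, 5, 4)
(2) SAFE, for example via the order W2, W9, W6, W5, W7.
Key observation: W2 is the earliest step where a requested resource binds exactly: need (2, 1, 1), pool (2, 3, 3) at its turn.
Verifying each step:
  pool = (2, 3, 3)
  run W2 (needs (2, 1, 1), free (2, 3, 3)); after release of (0, 1, 1) the pool is (2, 4, 4)
  run W9 (needs (1, 0, 4), free (2, 4, 4)); after release of (3, 2, 1) the pool is (5, 6, 5)
  run W6 (needs (5, 5, 4), free (5, 6, 5)); after release of (1, 3, 0) the pool is (6, 9, 5)
  run W5 (needs (6, 6, 5), free (6, 9, 5)); after release of (1, 0, 2) the pool is (7, 9, 7)
  run W7 (needs (7, 9, 5), free (7, 9, 7)); after release of (3, 1, 0) the pool is (10, 10, 7)
(3) The exact count: 1 of the possible complete orderings is a safe sequence.


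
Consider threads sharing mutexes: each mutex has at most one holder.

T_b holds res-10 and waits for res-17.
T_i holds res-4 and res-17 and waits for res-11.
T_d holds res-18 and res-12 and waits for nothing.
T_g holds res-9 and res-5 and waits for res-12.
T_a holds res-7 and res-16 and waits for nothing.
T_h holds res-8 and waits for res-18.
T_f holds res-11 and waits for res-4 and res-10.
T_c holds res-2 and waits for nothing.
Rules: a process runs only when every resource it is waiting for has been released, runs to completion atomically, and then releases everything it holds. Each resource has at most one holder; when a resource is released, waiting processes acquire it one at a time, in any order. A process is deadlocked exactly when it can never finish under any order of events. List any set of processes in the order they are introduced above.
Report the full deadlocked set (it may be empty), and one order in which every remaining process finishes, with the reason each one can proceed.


Deadlocked set: T_b, T_i and T_f.
Key observation: the waits loop around T_b -> T_i -> T_f -> T_b with no way out; no other process is dragged down with it.
The rest can finish in the order T_c, T_d, T_a, T_g, T_h.
Walking it through:
  run T_c (it waits on nothing); releases res-2
  run T_d (it waits on nothing); releases res-18 and res-12
  run T_a (it waits on nothing); releases res-7 and res-16
  T_g waits on res-12 — all released -> runs and releases res-9 and res-5
  T_h waits on res-18 — all released -> runs and releases res-8


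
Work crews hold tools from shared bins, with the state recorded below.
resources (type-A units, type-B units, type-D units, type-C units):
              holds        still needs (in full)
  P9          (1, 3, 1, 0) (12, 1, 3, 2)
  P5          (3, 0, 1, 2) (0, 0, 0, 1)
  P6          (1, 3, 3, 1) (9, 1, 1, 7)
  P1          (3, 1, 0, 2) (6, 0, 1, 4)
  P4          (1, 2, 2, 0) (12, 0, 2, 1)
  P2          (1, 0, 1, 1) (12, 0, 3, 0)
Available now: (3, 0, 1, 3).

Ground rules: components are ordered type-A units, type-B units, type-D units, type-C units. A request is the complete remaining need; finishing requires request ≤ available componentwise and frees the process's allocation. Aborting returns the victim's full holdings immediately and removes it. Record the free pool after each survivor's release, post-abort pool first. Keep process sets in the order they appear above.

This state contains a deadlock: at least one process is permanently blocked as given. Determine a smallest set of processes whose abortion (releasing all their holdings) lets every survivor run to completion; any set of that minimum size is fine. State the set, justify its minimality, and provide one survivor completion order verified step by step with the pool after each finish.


The answer: abort P9 and P2.
Key observation: P4 could never have finished before the abort; with (2, 3, 2, 1) returned by P9 and P2, it fits at step 4.
Why nothing smaller works — every single abort fails: P9 alone leaves P4 blocked (short on type-A units); P5 alone leaves P9 blocked (short on type-A units); P6 alone leaves P9 blocked (short on type-A units); P1 alone leaves P9 blocked (short on type-A units); P4 alone leaves P9 blocked (short on type-A units); P2 alone leaves P9 blocked (short on type-A units).
The survivors complete as P5, P1, P6, P4. Step-by-step check (starting from the post-abort pool):
  pool = (5, 3, 3, 4)
  P5 needs (0, 0, 0, 1) <= (5, 3, 3, 4) -> finishes; pool += (3, 0, 1, 2) = (8, 3, 4, 6)
  P1 needs (6, 0, 1, 4) <= (8, 3, 4, 6) -> finishes; pool += (3, 1, 0, 2) = (11, 4, 4, 8)
  P6 needs (9, 1, 1, 7) <= (11, 4, 4, 8) -> finishes; pool += (1, 3, 3, 1) = (12, 7, 7, 9)
  P4 needs (12, 0, 2, 1) <= (12, 7, 7, 9) -> finishes; pool += (1, 2, 2, 0) = (13, 9, 9, 9)


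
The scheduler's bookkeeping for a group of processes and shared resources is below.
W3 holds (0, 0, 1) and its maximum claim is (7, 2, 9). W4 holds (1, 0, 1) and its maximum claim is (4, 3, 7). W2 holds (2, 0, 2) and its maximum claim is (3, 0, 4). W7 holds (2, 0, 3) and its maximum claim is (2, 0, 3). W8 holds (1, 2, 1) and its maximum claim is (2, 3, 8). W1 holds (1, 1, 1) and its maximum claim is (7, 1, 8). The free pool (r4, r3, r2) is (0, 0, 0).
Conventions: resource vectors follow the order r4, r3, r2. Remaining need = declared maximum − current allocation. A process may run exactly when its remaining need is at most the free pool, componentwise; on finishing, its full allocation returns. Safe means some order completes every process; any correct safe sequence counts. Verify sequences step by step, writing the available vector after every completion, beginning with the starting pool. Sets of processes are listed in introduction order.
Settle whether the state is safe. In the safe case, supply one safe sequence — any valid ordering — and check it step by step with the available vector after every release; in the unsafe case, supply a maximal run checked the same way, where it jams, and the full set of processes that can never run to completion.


UNSAFE.
Key observation: the wall is r2: completing W7, W2 brings the pool only to (4, 0, 5), and all the rest need more.
Going as far as possible: W7, W2; after that, nothing fits. Check, step by step:
  pool = (0, 0, 0)
  W7: need (0, 0, 0) fits (0, 0, 0); releases (2, 0, 3), pool now (2, 0, 3)
  W2: need (1, 0, 2) fits (2, 0, 3); releases (2, 0, 2), pool now (4, 0, 5)
  W3 cannot run: need (7, 2, 8) vs free (4, 0, 5) (insufficient r4, r3 and r2)
  W4 cannot run: need (3, 3, 6) vs free (4, 0, 5) (insufficient r3 and r2)
  W8 cannot run: need (1, 1, 7) vs free (4, 0, 5) (insufficient r3 and r2)
  W1 cannot run: need (6, 0, 7) vs free (4, 0, 5) (insufficient r4 and r2)
Permanently blocked: W3, W4, W8 and W1.


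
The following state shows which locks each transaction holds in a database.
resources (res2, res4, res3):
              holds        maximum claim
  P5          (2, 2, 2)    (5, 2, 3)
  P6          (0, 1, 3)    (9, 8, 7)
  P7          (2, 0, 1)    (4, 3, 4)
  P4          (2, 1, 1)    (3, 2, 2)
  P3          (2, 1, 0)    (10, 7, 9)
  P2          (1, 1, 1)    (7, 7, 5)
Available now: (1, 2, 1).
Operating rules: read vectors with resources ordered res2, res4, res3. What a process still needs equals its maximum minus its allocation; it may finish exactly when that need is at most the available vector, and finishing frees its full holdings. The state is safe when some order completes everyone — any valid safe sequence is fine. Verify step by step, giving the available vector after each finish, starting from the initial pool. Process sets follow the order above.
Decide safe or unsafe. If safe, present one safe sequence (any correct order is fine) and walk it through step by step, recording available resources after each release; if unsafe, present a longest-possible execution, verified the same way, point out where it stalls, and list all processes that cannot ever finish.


UNSAFE.
Key observation: after P4, P5, P7 complete, (7, 5, 5) is the best the pool ever gets, yet each leftover process wants more res4.
The run P4, P5, P7 cannot be extended any further. Verifying each step:
  pool = (1, 2, 1)
  P4: need (1, 1, 1) fits (1, 2, 1); releases (2, 1, 1), pool now (3, 3, 2)
  P5: need (3, 0, 1) fits (3, 3, 2); releases (2, 2, 2), pool now (5, 5, 4)
  P7: need (2, 3, 3) fits (5, 5, 4); releases (2, 0, 1), pool now (7, 5, 5)
  P6 still needs (9, 7, 4) but only (7, 5, 5) is free — short on res2 and res4
  P3 still needs (8, 6, 9) but only (7, 5, 5) is free — short on res2, res4 and res3
  P2 still needs (6, 6, 4) but only (7, 5, 5) is free — short on res4
Never able to finish: P6, P3 and P2.


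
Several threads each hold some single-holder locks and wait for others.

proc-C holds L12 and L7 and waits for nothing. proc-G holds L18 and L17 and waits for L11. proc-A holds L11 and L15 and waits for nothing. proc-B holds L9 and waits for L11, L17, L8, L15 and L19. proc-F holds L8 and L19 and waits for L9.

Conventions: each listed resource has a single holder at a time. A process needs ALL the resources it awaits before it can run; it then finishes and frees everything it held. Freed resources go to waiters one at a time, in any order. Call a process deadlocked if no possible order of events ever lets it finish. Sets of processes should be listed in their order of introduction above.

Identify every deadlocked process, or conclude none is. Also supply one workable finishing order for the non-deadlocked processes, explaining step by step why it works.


Deadlocked set: proc-B and proc-F.
Key observation: the waits loop around proc-B -> proc-F -> proc-B with no way out; no other process is dragged down with it.
One completion order for the rest: proc-A, proc-G, proc-C.
Verifying each step:
  proc-A: no waits; runs immediately, freeing L11 and L15
  run proc-G (all its waits — L11 — are resolved); releases L18 and L17
  proc-C: no waits; runs immediately, freeing L12 and L7


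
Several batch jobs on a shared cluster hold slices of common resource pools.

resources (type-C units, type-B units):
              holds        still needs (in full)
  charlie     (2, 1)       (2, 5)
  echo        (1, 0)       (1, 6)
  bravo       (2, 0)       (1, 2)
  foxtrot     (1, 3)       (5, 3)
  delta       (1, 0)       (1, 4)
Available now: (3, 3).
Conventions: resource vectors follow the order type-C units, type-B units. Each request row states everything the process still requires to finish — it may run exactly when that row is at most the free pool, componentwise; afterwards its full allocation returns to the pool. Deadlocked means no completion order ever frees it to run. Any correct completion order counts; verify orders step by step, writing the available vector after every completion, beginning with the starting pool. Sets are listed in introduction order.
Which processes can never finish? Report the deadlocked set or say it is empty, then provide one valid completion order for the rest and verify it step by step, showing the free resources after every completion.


Nothing here is deadlocked.
Key observation: bravo fits the free pool immediately, and its release cascades until everyone finishes.
One completion order for the rest: bravo, foxtrot, charlie, echo, delta. Step-by-step check:
  pool = (3, 3)
  bravo: need (1, 2) fits (3, 3); releases (2, 0), pool now (5, 3)
  foxtrot: need (5, 3) fits (5, 3); releases (1, 3), pool now (6, 6)
  charlie: need (2, 5) fits (6, 6); releases (2, 1), pool now (8, 7)
  echo: need (1, 6) fits (8, 7); releases (1, 0), pool now (9, 7)
  delta: need (1, 4) fits (9, 7); releases (1, 0), pool now (10, 7)


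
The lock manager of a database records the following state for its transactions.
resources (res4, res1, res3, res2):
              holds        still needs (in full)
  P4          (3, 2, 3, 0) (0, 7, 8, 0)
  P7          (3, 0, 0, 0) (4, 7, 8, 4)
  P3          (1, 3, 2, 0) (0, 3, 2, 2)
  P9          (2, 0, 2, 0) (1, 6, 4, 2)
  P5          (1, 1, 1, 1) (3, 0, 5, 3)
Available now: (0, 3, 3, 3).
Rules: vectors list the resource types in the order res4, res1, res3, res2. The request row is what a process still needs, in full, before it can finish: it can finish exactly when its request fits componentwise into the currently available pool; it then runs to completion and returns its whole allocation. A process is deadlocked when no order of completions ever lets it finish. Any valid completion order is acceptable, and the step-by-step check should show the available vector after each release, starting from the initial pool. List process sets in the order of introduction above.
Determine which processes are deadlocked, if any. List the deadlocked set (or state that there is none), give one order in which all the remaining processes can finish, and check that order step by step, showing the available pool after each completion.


No process is deadlocked.
Key observation: P3 fits the free pool immediately, and its release cascades until everyone finishes.
One completion order for the rest: P3, P9, P5, P7, P4. Check, step by step:
  pool = (0, 3, 3, 3)
  P3 needs (0, 3, 2, 2) <= (0, 3, 3, 3) -> finishes; pool += (1, 3, 2, 0) = (1, 6, 5, 3)
  P9 needs (1, 6, 4, 2) <= (1, 6, 5, 3) -> finishes; pool += (2, 0, 2, 0) = (3, 6, 7, 3)
  P5 needs (3, 0, 5, 3) <= (3, 6, 7, 3) -> finishes; pool += (1, 1, 1, 1) = (4, 7, 8, 4)
  P7 needs (4, 7, 8, 4) <= (4, 7, 8, 4) -> finishes; pool += (3, 0, 0, 0) = (7, 7, 8, 4)
  P4 needs (0, 7, 8, 0) <= (7, 7, 8, 4) -> finishes; pool += (3, 2, 3, 0) = (10, 9, 11, 4)
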